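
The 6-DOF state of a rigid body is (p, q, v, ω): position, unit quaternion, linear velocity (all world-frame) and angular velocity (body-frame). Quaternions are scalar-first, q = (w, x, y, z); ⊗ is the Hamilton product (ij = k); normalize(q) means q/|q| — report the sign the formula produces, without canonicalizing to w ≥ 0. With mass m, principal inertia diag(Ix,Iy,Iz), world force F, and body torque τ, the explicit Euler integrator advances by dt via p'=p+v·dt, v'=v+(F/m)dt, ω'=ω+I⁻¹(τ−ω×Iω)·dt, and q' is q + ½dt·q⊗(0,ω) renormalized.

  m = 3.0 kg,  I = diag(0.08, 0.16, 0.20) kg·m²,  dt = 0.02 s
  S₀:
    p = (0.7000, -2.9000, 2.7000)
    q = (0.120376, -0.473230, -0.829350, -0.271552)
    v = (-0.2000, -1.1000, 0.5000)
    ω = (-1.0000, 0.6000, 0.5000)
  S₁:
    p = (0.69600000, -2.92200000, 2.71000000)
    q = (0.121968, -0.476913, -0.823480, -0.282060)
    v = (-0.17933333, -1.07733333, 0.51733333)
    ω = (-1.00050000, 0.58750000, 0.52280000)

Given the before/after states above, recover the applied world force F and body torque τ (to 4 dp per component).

rate change Δω = (-0.00050000, -0.01250000, 0.02280000)
ω₀×(Iω₀) = (0.0120, 0.0600, -0.0480)
τ = I·(Δω/dt) + ω₀×(Iω₀) = (0.0100, -0.0400, 0.1800)
v₁ − v₀ = (0.02066667, 0.02266667, 0.01733333)
F = m·Δv/dt = (3.1000, 3.4000, 2.6000)

F = (3.1000, 3.4000, 2.6000)
τ = (0.0100, -0.0400, 0.1800)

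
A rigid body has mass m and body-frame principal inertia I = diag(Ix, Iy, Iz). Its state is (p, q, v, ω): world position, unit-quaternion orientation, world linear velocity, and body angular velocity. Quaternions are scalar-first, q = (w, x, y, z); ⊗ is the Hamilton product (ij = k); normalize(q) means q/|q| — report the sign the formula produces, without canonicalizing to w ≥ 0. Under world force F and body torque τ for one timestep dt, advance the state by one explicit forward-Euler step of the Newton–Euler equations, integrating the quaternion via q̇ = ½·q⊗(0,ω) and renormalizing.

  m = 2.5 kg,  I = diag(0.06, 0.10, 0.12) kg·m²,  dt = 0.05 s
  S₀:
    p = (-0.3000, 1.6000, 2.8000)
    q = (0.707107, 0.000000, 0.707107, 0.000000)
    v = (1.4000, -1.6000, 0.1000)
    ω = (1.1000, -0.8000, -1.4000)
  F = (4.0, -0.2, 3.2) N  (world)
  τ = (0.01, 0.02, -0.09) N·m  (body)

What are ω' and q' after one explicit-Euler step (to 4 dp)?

(τ − ω×Iω)/I = (-0.2067, -0.7240, -0.4567)
ω + α·dt = (1.0897, -0.8362, -1.4228)
2q̇ = q⊗(0,ω) = (0.5656856, -0.2121321, -0.5656856, -1.7677675)
q + ½dt·q⊗(0,ω), renormalized = (0.7204, -0.0053, 0.6921, -0.0441)

ω' = (1.0897, -0.8362, -1.4228)
q' = (0.7204, -0.0053, 0.6921, -0.0441)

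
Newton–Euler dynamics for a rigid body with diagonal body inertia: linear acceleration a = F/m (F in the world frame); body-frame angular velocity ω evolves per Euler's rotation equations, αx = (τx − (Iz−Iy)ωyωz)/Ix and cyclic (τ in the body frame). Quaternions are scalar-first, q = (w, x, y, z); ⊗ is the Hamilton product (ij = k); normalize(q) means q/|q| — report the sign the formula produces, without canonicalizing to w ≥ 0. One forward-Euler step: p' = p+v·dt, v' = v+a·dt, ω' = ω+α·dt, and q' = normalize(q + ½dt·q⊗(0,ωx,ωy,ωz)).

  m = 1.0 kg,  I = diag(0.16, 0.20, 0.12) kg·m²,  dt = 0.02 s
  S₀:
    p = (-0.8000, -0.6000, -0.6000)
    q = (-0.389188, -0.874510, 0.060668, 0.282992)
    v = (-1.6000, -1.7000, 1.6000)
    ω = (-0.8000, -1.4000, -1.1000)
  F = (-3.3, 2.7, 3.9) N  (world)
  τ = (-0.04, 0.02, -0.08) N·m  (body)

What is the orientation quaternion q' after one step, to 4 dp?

q' = (-0.3921, -0.8679, 0.0542, 0.2999)

Hamilton product q⊗(0,ω) = (-0.3033816, 0.6408044, -0.6434914, 1.7009552)
updated quaternion q' = (-0.3921, -0.8679, 0.0542, 0.2999)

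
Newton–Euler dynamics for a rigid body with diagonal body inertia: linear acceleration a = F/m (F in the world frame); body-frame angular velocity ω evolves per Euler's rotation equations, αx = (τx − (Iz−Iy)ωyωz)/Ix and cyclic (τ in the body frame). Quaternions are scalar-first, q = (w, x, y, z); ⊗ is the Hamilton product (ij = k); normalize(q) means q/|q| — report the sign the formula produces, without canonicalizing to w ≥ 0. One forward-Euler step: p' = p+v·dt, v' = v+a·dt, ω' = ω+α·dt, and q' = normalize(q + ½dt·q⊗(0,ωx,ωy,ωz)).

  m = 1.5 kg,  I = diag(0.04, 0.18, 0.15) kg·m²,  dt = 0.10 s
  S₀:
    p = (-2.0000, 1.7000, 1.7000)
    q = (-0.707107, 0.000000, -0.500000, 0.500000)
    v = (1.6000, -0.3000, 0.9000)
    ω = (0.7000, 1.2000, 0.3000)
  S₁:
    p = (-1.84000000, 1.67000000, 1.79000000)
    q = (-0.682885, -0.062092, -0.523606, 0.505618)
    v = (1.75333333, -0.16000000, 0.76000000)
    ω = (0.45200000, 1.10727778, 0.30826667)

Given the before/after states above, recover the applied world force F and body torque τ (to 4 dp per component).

F = (2.3000, 2.1000, -2.1000)
τ = (-0.1100, -0.1900, 0.1300)

v₁ − v₀ = (0.15333333, 0.14000000, -0.14000000)
applied force F = (2.3000, 2.1000, -2.1000)
Δω = ω₁−ω₀ = (-0.24800000, -0.09272222, 0.00826667)
precession coupling = (-0.0108, -0.0231, 0.1176)
applied torque τ = (-0.1100, -0.1900, 0.1300)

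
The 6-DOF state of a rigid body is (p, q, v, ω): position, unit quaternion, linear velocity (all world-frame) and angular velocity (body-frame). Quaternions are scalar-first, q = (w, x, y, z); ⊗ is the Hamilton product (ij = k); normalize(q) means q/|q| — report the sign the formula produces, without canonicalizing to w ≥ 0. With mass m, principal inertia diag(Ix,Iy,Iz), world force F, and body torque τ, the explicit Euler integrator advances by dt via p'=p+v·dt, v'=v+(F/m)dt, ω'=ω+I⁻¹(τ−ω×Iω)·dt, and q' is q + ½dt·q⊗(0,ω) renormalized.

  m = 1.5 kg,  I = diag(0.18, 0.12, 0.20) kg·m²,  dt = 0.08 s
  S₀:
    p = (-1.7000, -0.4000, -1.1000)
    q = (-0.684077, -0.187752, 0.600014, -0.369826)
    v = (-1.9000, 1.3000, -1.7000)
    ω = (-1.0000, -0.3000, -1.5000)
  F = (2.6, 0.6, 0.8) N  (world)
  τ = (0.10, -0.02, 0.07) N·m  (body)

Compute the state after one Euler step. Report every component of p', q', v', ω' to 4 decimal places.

angular accel α = (0.3556, 0.0833, 0.4400)
ω + α·dt = (-0.9716, -0.2933, -1.4648)
2q̇ = q⊗(0,ω) = (-0.5624868, -0.3268918, 0.2934211, 1.6824551)
q + ½dt·q⊗(0,ω), renormalized = (-0.7047, -0.2003, 0.6101, -0.3017)
new position p' = (-1.8520, -0.2960, -1.2360)
new velocity v' = (-1.7613, 1.3320, -1.6573)

p' = (-1.8520, -0.2960, -1.2360)
q' = (-0.7047, -0.2003, 0.6101, -0.3017)
v' = (-1.7613, 1.3320, -1.6573)
ω' = (-0.9716, -0.2933, -1.4648)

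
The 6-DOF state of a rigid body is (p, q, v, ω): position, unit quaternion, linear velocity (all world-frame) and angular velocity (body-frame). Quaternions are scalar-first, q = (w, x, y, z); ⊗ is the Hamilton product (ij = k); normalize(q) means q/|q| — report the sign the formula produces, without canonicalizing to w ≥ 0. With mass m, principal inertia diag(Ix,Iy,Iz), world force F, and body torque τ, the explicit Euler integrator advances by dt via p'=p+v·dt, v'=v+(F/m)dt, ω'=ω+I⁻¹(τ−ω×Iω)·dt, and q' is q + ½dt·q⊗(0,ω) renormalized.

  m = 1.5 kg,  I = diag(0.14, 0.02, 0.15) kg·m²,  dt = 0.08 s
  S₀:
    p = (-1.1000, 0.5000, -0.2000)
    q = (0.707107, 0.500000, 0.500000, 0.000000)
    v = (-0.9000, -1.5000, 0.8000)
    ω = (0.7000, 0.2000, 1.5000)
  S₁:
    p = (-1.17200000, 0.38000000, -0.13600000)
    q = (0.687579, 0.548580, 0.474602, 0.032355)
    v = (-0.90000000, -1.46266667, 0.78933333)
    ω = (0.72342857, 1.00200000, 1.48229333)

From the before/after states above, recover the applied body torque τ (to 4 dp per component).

τ = (0.0800, 0.1900, -0.0500)

Δω = ω₁−ω₀ = (0.02342857, 0.80200000, -0.01770667)
applied torque τ = (0.0800, 0.1900, -0.0500)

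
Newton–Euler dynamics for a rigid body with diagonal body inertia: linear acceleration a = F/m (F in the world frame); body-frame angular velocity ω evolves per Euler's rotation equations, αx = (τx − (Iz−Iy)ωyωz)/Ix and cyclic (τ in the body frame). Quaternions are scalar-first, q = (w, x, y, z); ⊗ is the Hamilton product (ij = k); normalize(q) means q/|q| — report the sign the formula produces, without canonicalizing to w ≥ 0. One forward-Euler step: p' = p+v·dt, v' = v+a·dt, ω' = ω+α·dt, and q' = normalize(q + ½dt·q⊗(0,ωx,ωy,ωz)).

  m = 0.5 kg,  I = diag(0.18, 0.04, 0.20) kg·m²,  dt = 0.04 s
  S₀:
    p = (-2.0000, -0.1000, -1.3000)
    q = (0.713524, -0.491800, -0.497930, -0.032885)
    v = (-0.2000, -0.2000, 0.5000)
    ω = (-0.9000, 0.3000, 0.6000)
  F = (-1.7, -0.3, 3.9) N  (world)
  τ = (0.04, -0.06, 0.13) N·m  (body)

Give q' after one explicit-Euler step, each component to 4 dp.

Hamilton product q⊗(0,ω) = (-0.2735100, -0.9310641, 0.5387337, -0.1675626)
q' = normalize(q + ½dt·q⊗(0,ω)) = (0.7079, -0.5103, -0.4870, -0.0362)

q' = (0.7079, -0.5103, -0.4870, -0.0362)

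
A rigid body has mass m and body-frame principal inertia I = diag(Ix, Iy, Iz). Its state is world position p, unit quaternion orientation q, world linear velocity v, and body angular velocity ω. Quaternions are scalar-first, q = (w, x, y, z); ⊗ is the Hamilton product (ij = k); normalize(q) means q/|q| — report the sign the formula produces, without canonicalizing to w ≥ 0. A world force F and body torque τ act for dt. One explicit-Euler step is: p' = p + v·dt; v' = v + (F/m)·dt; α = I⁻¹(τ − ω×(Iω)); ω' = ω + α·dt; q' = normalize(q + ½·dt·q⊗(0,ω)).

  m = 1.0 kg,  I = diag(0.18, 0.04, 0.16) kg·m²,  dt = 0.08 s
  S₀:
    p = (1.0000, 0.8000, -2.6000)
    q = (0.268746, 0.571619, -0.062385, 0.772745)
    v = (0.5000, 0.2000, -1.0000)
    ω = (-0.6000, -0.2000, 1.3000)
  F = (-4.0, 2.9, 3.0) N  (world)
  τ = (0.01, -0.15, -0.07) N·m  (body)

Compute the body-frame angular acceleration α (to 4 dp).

α = (0.2289, -3.3600, -0.3325)

ω×(Iω) gyroscopic = (-0.0312, -0.0156, -0.0168)
angular accel α = (0.2289, -3.3600, -0.3325)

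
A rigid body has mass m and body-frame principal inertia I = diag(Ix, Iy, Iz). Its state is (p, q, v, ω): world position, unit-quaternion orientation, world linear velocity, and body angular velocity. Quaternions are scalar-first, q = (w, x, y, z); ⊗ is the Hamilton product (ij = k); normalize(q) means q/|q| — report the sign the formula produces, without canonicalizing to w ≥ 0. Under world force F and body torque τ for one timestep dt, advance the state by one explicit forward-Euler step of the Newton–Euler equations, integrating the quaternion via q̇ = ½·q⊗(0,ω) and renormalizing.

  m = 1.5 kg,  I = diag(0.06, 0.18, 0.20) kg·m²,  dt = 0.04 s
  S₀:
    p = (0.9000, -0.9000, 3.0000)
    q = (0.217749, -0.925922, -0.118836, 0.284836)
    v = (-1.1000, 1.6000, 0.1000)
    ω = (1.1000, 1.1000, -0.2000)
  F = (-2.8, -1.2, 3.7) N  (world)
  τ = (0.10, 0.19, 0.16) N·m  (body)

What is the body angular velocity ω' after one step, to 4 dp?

precession coupling ω×(Iω) = (-0.0044, 0.0308, 0.1452)
α = I⁻¹(τ − ω×Iω) = (1.7400, 0.8844, 0.0740)
ω' = ω + α·dt = (1.1696, 1.1354, -0.1970)

ω' = (1.1696, 1.1354, -0.1970)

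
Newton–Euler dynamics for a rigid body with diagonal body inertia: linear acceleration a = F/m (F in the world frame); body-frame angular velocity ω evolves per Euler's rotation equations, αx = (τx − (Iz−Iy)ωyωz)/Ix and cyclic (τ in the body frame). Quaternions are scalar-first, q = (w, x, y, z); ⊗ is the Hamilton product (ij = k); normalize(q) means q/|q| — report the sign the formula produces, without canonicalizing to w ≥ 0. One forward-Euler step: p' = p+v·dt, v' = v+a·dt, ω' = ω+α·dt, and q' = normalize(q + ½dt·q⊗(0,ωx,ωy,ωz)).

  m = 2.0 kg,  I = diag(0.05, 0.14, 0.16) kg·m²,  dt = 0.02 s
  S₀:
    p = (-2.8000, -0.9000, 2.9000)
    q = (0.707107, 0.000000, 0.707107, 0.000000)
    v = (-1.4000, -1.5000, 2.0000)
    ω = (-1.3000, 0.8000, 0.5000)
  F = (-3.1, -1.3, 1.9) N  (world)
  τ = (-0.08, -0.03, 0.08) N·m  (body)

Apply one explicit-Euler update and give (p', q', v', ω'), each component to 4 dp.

p' = (-2.8280, -0.9300, 2.9400)
q' = (0.7014, -0.0057, 0.7127, 0.0127)
v' = (-1.4310, -1.5130, 2.0190)
ω' = (-1.3352, 0.7855, 0.5217)

α = I⁻¹(τ − ω×Iω) = (-1.7600, -0.7250, 1.0850)
ω + α·dt = (-1.3352, 0.7855, 0.5217)
Hamilton product q⊗(0,ω) = (-0.5656856, -0.5656856, 0.5656856, 1.2727926)
q' = normalize(q + ½dt·q⊗(0,ω)) = (0.7014, -0.0057, 0.7127, 0.0127)
a = F/m = (-1.5500, -0.6500, 0.9500)
p' = p + v·dt = (-2.8280, -0.9300, 2.9400)
v + (F/m)dt = (-1.4310, -1.5130, 2.0190)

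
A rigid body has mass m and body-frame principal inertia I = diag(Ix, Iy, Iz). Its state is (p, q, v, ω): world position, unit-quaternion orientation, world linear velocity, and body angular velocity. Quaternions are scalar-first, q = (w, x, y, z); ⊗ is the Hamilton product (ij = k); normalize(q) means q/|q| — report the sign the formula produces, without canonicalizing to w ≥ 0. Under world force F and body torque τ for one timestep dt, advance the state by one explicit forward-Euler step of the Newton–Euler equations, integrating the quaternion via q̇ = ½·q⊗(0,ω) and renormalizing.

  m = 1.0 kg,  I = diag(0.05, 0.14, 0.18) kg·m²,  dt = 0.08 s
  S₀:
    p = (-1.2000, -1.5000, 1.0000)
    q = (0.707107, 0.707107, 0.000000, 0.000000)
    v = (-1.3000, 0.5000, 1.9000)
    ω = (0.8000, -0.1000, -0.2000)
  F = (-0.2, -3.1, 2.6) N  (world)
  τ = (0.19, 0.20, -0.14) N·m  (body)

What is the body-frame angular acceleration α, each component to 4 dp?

α = (3.7840, 1.2800, -0.7378)

precession coupling ω×(Iω) = (0.0008, 0.0208, -0.0072)
angular accel α = (3.7840, 1.2800, -0.7378)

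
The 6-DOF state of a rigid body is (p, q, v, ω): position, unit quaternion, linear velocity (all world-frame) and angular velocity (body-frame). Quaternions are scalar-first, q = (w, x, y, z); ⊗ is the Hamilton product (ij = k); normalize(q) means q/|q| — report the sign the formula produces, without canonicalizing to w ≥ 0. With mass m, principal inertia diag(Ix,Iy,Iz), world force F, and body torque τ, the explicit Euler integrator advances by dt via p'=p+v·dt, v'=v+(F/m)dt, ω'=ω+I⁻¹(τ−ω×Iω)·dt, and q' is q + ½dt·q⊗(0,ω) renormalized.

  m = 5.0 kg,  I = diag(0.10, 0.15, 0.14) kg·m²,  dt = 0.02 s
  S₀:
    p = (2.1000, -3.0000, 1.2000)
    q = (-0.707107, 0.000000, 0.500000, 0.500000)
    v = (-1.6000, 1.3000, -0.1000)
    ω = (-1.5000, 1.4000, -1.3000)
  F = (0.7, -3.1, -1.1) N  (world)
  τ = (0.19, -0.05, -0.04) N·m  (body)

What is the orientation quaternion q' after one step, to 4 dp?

q' = (-0.7074, -0.0029, 0.4825, 0.5165)

2q̇ = q⊗(0,ω) = (-0.0500000, -0.2893395, -1.7399498, 1.6692391)
updated quaternion q' = (-0.7074, -0.0029, 0.4825, 0.5165)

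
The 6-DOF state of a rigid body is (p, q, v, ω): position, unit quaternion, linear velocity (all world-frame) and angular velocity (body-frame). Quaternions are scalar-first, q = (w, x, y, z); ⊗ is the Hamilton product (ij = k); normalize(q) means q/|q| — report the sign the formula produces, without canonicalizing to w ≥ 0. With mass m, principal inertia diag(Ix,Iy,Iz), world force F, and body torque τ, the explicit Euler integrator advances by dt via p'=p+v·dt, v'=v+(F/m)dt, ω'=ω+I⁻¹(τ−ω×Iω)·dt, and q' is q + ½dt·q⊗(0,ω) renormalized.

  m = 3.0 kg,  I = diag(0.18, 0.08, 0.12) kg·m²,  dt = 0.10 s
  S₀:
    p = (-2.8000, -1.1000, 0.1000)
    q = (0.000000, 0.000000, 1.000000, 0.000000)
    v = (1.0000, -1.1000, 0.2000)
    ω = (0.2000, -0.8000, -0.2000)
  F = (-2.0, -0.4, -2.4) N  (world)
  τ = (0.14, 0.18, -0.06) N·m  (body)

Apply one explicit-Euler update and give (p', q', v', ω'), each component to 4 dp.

new position p' = (-2.7000, -1.2100, 0.1200)
v' = v + a·dt = (0.9333, -1.1133, 0.1200)
angular accel α = (0.7422, 2.2800, -0.6333)
new body rate ω' = (0.2742, -0.5720, -0.2633)
q⊗(0,ω) = (0.8000000, -0.2000000, 0.0000000, -0.2000000)
q + ½dt·q⊗(0,ω), renormalized = (0.0400, -0.0100, 0.9991, -0.0100)

p' = (-2.7000, -1.2100, 0.1200)
q' = (0.0400, -0.0100, 0.9991, -0.0100)
v' = (0.9333, -1.1133, 0.1200)
ω' = (0.2742, -0.5720, -0.2633)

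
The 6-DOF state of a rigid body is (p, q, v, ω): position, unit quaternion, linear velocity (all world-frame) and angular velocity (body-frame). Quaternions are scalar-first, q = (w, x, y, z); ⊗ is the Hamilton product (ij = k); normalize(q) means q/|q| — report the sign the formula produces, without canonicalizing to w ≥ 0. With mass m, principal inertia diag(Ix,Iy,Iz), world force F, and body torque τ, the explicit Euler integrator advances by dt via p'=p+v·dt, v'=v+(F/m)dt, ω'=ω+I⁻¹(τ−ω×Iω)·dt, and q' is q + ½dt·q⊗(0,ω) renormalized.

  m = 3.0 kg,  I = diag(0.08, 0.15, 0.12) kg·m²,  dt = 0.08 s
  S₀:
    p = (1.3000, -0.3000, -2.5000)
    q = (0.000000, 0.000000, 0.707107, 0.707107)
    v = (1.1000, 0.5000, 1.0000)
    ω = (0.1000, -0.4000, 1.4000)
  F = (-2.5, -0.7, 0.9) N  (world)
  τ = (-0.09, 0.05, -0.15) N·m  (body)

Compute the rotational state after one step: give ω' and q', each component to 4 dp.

precession coupling ω×(Iω) = (0.0168, -0.0056, -0.0028)
α = I⁻¹(τ − ω×Iω) = (-1.3350, 0.3707, -1.2267)
ω' = ω + α·dt = (-0.0068, -0.3703, 1.3019)
Hamilton product q⊗(0,ω) = (-0.7071070, 1.2727926, 0.0707107, -0.0707107)
q' = normalize(q + ½dt·q⊗(0,ω)) = (-0.0282, 0.0508, 0.7087, 0.7031)

ω' = (-0.0068, -0.3703, 1.3019)
q' = (-0.0282, 0.0508, 0.7087, 0.7031)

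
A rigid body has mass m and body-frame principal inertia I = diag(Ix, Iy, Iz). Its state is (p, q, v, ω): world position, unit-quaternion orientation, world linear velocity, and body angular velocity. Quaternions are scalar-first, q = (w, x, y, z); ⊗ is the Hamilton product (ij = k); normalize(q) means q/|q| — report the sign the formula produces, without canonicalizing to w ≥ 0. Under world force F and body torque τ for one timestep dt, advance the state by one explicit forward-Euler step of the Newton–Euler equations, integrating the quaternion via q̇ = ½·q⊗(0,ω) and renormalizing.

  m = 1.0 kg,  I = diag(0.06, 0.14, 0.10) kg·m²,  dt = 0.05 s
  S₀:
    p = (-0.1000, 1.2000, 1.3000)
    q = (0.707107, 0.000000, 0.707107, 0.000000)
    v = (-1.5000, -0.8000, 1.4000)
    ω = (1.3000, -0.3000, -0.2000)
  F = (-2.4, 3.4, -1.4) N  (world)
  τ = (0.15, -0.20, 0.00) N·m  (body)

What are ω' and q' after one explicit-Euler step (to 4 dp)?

ω' = (1.4270, -0.3751, -0.1844)
q' = (0.7120, 0.0194, 0.7014, -0.0265)

angular accel α = (2.5400, -1.5029, 0.3120)
ω' = ω + α·dt = (1.4270, -0.3751, -0.1844)
q⊗(0,ω) = (0.2121321, 0.7778177, -0.2121321, -1.0606605)
q' = normalize(q + ½dt·q⊗(0,ω)) = (0.7120, 0.0194, 0.7014, -0.0265)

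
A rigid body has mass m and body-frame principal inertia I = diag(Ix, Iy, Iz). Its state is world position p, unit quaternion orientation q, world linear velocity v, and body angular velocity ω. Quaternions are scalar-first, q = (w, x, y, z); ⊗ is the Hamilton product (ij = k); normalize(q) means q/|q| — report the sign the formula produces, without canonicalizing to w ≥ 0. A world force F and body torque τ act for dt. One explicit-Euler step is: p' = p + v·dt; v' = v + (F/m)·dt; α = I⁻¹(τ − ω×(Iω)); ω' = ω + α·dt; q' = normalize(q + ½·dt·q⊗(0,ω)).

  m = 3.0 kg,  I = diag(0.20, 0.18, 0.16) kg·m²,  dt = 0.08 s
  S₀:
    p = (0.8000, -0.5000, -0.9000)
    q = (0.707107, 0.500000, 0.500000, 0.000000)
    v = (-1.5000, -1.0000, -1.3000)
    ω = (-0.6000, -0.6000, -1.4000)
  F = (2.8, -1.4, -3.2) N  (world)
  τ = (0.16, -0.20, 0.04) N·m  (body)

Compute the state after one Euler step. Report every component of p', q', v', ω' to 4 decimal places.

precession coupling ω×(Iω) = (-0.0168, 0.0336, -0.0072)
(τ − ω×Iω)/I = (0.8840, -1.2978, 0.2950)
ω' = ω + α·dt = (-0.5293, -0.7038, -1.3764)
q⊗(0,ω) = (0.6000000, -1.1242642, 0.2757358, -0.9899498)
updated quaternion q' = (0.7295, 0.4541, 0.5099, -0.0395)
a = (0.9333, -0.4667, -1.0667)
new position p' = (0.6800, -0.5800, -1.0040)
new velocity v' = (-1.4253, -1.0373, -1.3853)

p' = (0.6800, -0.5800, -1.0040)
q' = (0.7295, 0.4541, 0.5099, -0.0395)
v' = (-1.4253, -1.0373, -1.3853)
ω' = (-0.5293, -0.7038, -1.3764)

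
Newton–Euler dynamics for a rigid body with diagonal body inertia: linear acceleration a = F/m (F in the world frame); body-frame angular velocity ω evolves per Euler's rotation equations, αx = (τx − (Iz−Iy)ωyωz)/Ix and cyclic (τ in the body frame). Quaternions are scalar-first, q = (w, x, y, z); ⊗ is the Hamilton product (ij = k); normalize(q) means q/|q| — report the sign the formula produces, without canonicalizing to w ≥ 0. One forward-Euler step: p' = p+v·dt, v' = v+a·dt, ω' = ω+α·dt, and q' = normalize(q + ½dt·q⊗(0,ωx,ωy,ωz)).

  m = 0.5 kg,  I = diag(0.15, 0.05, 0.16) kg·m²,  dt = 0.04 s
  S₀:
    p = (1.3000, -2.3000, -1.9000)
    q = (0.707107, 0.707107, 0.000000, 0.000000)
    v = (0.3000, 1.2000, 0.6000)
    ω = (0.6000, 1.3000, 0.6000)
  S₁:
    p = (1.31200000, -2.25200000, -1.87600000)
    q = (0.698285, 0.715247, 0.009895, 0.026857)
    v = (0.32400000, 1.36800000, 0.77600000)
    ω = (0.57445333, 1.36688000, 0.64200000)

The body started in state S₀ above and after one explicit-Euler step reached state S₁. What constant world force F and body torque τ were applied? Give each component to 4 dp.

v₁ − v₀ = (0.02400000, 0.16800000, 0.17600000)
applied force F = (0.3000, 2.1000, 2.2000)
rate change Δω = (-0.02554667, 0.06688000, 0.04200000)
applied torque τ = (-0.0100, 0.0800, 0.0900)

F = (0.3000, 2.1000, 2.2000)
τ = (-0.0100, 0.0800, 0.0900)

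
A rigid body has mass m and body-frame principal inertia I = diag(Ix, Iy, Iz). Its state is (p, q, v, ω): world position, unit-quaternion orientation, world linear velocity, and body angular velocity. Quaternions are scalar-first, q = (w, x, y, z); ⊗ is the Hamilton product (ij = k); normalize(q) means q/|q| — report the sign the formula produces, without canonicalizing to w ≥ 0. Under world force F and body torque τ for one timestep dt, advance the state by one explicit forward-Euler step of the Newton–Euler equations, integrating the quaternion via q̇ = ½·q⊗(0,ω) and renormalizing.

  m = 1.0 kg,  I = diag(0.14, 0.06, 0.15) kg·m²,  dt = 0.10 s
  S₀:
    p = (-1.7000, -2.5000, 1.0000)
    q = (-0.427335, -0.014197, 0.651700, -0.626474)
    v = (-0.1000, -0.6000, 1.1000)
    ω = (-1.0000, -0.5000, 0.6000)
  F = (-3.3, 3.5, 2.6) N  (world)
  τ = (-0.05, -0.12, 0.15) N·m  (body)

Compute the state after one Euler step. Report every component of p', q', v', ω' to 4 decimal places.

a = (-3.3000, 3.5000, 2.6000)
p' = p + v·dt = (-1.7100, -2.5600, 1.1100)
new velocity v' = (-0.4300, -0.2500, 1.3600)
angular accel α = (-0.1643, -2.1000, 1.2667)
ω' = ω + α·dt = (-1.0164, -0.7100, 0.7267)
Hamilton product q⊗(0,ω) = (0.6875374, 0.5051180, 0.8486597, 0.4023975)
q' = normalize(q + ½dt·q⊗(0,ω)) = (-0.3922, 0.0110, 0.6927, -0.6051)

p' = (-1.7100, -2.5600, 1.1100)
q' = (-0.3922, 0.0110, 0.6927, -0.6051)
v' = (-0.4300, -0.2500, 1.3600)
ω' = (-1.0164, -0.7100, 0.7267)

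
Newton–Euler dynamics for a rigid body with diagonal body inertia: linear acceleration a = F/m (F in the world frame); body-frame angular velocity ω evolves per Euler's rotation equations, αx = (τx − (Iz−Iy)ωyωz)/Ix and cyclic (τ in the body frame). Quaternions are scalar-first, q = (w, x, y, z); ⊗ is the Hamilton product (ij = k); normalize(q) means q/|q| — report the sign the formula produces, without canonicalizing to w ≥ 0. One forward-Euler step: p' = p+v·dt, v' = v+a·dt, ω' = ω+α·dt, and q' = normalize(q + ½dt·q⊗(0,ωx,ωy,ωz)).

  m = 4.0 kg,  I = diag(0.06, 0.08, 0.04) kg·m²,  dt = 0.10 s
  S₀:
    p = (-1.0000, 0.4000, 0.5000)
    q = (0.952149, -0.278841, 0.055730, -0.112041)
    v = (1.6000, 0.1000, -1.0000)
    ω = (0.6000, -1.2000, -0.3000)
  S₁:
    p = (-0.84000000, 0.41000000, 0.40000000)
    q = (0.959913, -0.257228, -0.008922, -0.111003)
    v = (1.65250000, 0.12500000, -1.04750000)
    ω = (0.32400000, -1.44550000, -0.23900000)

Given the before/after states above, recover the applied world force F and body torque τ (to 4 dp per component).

ω₁ − ω₀ = (-0.27600000, -0.24550000, 0.06100000)
I·α + gyro = (-0.1800, -0.2000, 0.0100)
v₁ − v₀ = (0.05250000, 0.02500000, -0.04750000)
F = m·Δv/dt = (2.1000, 1.0000, -1.9000)

F = (2.1000, 1.0000, -1.9000)
τ = (-0.1800, -0.2000, 0.0100)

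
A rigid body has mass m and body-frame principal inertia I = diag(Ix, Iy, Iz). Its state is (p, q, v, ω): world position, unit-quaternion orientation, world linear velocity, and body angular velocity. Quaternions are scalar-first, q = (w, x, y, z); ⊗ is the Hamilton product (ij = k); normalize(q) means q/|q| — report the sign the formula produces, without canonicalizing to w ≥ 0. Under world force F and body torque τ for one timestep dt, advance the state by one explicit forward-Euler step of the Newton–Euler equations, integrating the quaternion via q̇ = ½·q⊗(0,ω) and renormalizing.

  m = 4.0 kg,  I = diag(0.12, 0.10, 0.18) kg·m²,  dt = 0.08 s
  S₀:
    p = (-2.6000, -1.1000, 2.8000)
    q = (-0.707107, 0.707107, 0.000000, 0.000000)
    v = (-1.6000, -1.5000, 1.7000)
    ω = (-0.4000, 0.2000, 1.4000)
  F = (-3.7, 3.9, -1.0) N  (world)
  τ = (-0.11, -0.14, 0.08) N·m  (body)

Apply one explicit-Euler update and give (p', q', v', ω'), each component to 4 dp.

p' = (-2.7280, -1.2200, 2.9360)
q' = (-0.6946, 0.7172, -0.0452, -0.0339)
v' = (-1.6740, -1.4220, 1.6800)
ω' = (-0.4883, 0.0611, 1.4348)

linear accel F/m = (-0.9250, 0.9750, -0.2500)
new position p' = (-2.7280, -1.2200, 2.9360)
v + (F/m)dt = (-1.6740, -1.4220, 1.6800)
ω×(Iω) gyroscopic = (0.0224, 0.0336, 0.0016)
(τ − ω×Iω)/I = (-1.1033, -1.7360, 0.4356)
ω + α·dt = (-0.4883, 0.0611, 1.4348)
Hamilton product q⊗(0,ω) = (0.2828428, 0.2828428, -1.1313712, -0.8485284)
q + ½dt·q⊗(0,ω), renormalized = (-0.6946, 0.7172, -0.0452, -0.0339)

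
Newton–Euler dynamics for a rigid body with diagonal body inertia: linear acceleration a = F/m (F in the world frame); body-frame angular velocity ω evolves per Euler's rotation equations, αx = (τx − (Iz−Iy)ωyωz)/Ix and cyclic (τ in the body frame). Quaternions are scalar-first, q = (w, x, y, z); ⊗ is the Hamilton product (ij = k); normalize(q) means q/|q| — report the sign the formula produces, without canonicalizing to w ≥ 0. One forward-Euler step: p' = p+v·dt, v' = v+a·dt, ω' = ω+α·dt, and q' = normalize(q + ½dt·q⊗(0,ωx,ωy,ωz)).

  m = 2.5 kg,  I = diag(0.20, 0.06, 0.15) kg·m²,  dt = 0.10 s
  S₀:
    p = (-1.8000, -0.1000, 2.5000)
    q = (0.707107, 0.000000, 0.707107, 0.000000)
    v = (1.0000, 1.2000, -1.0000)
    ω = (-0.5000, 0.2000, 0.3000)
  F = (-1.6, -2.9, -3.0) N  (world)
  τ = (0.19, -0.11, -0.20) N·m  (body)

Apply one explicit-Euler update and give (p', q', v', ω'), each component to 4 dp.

a = (-0.6400, -1.1600, -1.2000)
new position p' = (-1.7000, 0.0200, 2.4000)
v' = v + a·dt = (0.9360, 1.0840, -1.1200)
gyro term ω×Iω = (0.0054, -0.0075, 0.0140)
α = I⁻¹(τ − ω×Iω) = (0.9230, -1.7083, -1.4267)
new body rate ω' = (-0.4077, 0.0292, 0.1573)
Hamilton product q⊗(0,ω) = (-0.1414214, -0.1414214, 0.1414214, 0.5656856)
q' = normalize(q + ½dt·q⊗(0,ω)) = (0.6997, -0.0071, 0.7138, 0.0283)

p' = (-1.7000, 0.0200, 2.4000)
q' = (0.6997, -0.0071, 0.7138, 0.0283)
v' = (0.9360, 1.0840, -1.1200)
ω' = (-0.4077, 0.0292, 0.1573)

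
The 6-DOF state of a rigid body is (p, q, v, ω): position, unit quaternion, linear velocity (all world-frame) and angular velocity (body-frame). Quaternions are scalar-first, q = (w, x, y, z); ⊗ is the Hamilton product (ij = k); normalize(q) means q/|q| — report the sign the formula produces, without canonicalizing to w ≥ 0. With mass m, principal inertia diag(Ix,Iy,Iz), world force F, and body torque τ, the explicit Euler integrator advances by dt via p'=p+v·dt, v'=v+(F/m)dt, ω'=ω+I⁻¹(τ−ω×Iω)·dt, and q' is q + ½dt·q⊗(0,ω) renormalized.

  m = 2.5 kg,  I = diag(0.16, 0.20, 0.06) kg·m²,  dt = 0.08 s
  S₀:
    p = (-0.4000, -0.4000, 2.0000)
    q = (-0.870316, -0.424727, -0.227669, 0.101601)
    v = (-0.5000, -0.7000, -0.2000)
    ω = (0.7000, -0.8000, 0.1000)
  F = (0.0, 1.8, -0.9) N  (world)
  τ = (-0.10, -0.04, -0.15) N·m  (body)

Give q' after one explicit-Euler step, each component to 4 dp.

q' = (-0.8653, -0.4463, -0.1951, 0.1180)

Hamilton product q⊗(0,ω) = (0.1050136, -0.5507073, 0.8098462, 0.4121183)
updated quaternion q' = (-0.8653, -0.4463, -0.1951, 0.1180)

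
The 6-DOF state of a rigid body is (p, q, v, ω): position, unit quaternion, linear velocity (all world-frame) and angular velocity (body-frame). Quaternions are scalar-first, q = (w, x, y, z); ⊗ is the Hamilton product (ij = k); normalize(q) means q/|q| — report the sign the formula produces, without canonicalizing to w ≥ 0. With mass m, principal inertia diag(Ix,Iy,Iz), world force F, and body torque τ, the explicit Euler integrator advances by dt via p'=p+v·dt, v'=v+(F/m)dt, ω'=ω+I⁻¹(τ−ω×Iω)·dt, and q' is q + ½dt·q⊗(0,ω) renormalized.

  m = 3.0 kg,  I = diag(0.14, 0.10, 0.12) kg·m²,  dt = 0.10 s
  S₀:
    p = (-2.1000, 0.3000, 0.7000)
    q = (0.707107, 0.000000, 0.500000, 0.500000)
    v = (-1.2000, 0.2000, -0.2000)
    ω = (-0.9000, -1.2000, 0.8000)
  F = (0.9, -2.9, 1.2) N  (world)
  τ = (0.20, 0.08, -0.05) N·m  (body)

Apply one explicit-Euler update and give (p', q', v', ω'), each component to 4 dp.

p' = (-2.2200, 0.3200, 0.6800)
q' = (0.7145, 0.0181, 0.4335, 0.5488)
v' = (-1.1700, 0.1033, -0.1600)
ω' = (-0.7434, -1.1056, 0.7943)

angular accel α = (1.5657, 0.9440, -0.0567)
ω' = ω + α·dt = (-0.7434, -1.1056, 0.7943)
Hamilton product q⊗(0,ω) = (0.2000000, 0.3636037, -1.2985284, 1.0156856)
q' = normalize(q + ½dt·q⊗(0,ω)) = (0.7145, 0.0181, 0.4335, 0.5488)
p + v·dt = (-2.2200, 0.3200, 0.6800)
v + (F/m)dt = (-1.1700, 0.1033, -0.1600)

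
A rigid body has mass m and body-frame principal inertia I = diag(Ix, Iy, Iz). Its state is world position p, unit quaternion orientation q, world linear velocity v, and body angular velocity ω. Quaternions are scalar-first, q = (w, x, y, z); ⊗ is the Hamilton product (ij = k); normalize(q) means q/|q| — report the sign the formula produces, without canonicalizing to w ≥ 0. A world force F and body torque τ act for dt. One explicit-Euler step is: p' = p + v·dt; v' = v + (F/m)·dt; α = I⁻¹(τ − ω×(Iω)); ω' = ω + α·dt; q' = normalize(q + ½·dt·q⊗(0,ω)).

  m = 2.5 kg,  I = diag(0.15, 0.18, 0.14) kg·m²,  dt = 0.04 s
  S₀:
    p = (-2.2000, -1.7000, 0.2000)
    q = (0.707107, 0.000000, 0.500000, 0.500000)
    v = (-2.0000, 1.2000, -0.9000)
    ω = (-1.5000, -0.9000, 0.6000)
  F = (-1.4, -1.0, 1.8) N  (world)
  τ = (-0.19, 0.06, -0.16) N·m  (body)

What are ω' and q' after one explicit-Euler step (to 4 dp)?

ω' = (-1.5564, -0.8847, 0.5427)
q' = (0.7096, -0.0062, 0.4719, 0.5231)

precession coupling ω×(Iω) = (0.0216, -0.0090, 0.0405)
α = I⁻¹(τ − ω×Iω) = (-1.4107, 0.3833, -1.4321)
ω + α·dt = (-1.5564, -0.8847, 0.5427)
2q̇ = q⊗(0,ω) = (0.1500000, -0.3106605, -1.3863963, 1.1742642)
updated quaternion q' = (0.7096, -0.0062, 0.4719, 0.5231)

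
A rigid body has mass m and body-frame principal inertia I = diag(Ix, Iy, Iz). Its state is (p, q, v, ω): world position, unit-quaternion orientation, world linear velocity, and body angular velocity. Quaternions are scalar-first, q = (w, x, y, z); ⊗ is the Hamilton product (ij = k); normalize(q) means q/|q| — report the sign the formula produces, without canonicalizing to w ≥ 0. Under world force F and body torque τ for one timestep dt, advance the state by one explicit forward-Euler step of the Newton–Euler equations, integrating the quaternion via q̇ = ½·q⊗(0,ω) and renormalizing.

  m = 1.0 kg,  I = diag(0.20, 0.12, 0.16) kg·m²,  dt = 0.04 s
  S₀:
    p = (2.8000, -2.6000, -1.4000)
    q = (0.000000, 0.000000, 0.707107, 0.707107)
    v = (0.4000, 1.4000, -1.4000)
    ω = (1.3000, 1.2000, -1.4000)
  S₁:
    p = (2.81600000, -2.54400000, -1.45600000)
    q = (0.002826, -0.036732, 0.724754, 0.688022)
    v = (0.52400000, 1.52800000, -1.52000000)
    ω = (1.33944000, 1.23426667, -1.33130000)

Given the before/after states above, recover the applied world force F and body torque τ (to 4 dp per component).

Δv = v₁−v₀ = (0.12400000, 0.12800000, -0.12000000)
applied force F = (3.1000, 3.2000, -3.0000)
rate change Δω = (0.03944000, 0.03426667, 0.06870000)
applied torque τ = (0.1300, 0.0300, 0.1500)

F = (3.1000, 3.2000, -3.0000)
τ = (0.1300, 0.0300, 0.1500)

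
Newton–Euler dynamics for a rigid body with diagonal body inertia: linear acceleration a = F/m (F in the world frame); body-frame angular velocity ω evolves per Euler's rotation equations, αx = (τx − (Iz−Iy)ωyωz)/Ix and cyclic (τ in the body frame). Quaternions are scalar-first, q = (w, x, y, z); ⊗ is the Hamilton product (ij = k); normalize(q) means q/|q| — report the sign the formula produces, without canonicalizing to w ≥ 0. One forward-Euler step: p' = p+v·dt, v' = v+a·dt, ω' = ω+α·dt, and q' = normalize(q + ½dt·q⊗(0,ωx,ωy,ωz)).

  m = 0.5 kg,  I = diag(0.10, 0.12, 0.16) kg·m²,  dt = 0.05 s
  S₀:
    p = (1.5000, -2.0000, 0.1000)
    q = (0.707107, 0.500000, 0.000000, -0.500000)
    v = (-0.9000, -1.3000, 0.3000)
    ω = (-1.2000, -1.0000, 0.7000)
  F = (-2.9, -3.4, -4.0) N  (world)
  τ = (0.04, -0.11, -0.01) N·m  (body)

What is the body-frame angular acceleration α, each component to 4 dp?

precession coupling ω×(Iω) = (-0.0280, 0.0504, 0.0240)
(τ − ω×Iω)/I = (0.6800, -1.3367, -0.2125)

α = (0.6800, -1.3367, -0.2125)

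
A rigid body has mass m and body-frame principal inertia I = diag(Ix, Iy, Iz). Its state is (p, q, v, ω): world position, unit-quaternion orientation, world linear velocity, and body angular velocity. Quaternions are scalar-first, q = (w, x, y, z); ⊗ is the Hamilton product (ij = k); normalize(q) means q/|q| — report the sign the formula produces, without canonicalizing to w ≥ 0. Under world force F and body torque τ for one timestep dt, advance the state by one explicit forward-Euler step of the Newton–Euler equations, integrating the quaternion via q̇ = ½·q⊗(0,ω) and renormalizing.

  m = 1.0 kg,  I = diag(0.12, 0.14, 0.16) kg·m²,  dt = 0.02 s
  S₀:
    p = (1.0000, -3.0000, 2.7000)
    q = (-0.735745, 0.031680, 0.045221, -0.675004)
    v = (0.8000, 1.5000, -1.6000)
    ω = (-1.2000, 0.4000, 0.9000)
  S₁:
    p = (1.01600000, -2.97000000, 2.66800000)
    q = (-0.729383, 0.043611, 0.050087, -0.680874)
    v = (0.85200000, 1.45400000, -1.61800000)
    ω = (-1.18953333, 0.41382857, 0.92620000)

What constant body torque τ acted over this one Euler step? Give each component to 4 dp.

τ = (0.0700, 0.1400, 0.2000)

rate change Δω = (0.01046667, 0.01382857, 0.02620000)
gyro term ω₀×Iω₀ = (0.0072, 0.0432, -0.0096)
I·α + gyro = (0.0700, 0.1400, 0.2000)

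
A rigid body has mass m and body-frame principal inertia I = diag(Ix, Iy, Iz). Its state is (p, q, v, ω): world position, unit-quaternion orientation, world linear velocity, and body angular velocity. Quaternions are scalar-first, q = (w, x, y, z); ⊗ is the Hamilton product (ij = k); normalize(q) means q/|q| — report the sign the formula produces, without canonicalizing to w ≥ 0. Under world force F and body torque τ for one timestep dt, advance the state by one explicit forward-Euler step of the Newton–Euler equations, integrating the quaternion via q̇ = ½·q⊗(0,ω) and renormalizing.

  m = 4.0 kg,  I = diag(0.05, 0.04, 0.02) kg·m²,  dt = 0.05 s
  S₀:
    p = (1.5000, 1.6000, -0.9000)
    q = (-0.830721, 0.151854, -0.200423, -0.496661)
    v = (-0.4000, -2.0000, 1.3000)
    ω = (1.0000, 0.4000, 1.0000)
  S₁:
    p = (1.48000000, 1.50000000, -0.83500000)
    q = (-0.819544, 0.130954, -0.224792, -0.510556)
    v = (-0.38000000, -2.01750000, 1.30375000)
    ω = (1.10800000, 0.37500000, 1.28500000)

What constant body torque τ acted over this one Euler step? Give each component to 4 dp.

rate change Δω = (0.10800000, -0.02500000, 0.28500000)
gyro term ω₀×Iω₀ = (-0.0080, 0.0300, -0.0040)
I·α + gyro = (0.1000, 0.0100, 0.1100)

τ = (0.1000, 0.0100, 0.1100)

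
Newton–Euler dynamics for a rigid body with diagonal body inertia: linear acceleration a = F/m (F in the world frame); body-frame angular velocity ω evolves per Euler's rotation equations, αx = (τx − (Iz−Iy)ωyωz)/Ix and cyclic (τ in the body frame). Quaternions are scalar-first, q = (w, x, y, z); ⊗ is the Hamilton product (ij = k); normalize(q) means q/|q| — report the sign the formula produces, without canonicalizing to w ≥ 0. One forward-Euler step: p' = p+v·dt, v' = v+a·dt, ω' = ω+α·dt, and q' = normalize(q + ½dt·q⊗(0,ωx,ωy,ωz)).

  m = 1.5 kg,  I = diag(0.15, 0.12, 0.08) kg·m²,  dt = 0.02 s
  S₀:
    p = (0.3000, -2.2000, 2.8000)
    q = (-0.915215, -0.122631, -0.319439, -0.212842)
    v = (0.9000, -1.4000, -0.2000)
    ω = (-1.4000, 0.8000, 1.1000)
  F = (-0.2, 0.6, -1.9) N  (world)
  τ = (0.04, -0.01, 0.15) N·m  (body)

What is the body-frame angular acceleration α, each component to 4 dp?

α = (0.5013, 0.8150, 1.4550)

gyro term ω×Iω = (-0.0352, -0.1078, 0.0336)
(τ − ω×Iω)/I = (0.5013, 0.8150, 1.4550)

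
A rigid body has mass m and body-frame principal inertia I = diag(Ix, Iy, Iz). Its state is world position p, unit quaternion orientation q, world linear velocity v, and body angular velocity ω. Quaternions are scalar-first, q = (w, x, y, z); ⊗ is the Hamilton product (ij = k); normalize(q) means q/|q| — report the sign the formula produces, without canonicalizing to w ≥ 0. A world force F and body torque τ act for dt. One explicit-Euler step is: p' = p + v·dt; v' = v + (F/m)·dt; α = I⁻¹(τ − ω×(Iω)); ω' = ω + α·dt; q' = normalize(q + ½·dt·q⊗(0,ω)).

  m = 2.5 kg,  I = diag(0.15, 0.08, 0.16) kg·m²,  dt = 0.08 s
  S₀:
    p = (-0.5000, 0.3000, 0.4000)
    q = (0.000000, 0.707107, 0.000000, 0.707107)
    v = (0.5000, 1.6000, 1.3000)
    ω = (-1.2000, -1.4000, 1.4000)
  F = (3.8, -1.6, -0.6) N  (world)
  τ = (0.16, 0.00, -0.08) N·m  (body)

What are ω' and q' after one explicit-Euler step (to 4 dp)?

ω' = (-1.0310, -1.4168, 1.4188)
q' = (-0.0056, 0.7435, -0.0732, 0.6647)

(τ − ω×Iω)/I = (2.1120, -0.2100, 0.2350)
ω + α·dt = (-1.0310, -1.4168, 1.4188)
2q̇ = q⊗(0,ω) = (-0.1414214, 0.9899498, -1.8384782, -0.9899498)
q + ½dt·q⊗(0,ω), renormalized = (-0.0056, 0.7435, -0.0732, 0.6647)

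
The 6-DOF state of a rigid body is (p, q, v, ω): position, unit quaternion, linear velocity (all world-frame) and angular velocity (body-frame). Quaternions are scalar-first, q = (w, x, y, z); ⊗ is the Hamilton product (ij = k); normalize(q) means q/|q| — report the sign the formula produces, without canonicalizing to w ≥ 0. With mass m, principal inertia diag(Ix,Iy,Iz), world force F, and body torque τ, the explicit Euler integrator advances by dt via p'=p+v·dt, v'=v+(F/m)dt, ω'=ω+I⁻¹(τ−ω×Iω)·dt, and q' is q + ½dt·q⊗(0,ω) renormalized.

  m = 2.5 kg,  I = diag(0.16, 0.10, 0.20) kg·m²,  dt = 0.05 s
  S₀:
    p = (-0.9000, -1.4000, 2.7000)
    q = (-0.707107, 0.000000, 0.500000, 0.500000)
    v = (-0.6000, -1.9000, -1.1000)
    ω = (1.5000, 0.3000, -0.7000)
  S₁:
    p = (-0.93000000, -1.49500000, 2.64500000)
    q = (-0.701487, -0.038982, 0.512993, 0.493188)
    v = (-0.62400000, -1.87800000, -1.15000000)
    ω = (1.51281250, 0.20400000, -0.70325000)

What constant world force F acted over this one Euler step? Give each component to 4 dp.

v₁ − v₀ = (-0.02400000, 0.02200000, -0.05000000)
m·(v₁−v₀)/dt = (-1.2000, 1.1000, -2.5000)

F = (-1.2000, 1.1000, -2.5000)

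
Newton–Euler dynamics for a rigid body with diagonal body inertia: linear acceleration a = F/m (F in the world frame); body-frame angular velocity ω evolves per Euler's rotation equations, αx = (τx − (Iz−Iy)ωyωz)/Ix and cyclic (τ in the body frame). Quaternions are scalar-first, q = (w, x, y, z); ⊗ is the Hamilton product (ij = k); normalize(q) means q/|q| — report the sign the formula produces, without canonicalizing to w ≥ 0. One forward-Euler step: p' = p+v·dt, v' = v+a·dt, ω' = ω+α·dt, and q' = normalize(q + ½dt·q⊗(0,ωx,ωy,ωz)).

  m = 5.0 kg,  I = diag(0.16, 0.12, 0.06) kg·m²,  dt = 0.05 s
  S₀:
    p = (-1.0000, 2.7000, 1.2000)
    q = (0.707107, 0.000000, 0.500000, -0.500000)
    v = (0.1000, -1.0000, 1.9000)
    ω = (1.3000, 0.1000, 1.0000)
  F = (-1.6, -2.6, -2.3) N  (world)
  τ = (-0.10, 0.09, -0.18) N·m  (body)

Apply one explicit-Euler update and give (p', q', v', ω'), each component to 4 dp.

angular accel α = (-0.5875, -0.3333, -2.9133)
ω' = ω + α·dt = (1.2706, 0.0833, 0.8543)
2q̇ = q⊗(0,ω) = (0.4500000, 1.4692391, -0.5792893, 0.0571070)
updated quaternion q' = (0.7178, 0.0367, 0.4851, -0.4982)
new position p' = (-0.9950, 2.6500, 1.2950)
new velocity v' = (0.0840, -1.0260, 1.8770)

p' = (-0.9950, 2.6500, 1.2950)
q' = (0.7178, 0.0367, 0.4851, -0.4982)
v' = (0.0840, -1.0260, 1.8770)
ω' = (1.2706, 0.0833, 0.8543)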